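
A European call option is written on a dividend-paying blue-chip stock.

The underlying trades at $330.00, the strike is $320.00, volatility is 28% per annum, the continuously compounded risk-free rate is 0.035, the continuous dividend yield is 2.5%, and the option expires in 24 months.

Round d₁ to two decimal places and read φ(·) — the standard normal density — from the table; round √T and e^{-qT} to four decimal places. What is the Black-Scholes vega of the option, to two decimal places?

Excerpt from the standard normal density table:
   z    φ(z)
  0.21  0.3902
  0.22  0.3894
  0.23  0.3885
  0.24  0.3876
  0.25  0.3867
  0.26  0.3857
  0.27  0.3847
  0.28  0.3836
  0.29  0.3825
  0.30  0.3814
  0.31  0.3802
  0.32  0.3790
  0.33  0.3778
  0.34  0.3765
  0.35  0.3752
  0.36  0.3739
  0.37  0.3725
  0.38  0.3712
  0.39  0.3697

167.71

T = 2;  σ√T = 0.3960
d₁ = [ln(330/320) + (0.035 − 0.025 + 0.28²/2)·2] / 0.3960 = [0.0308 + 0.0984] / 0.3960 = 0.3262 ≈ 0.33
√T = √2 = 1.4142
φ(d₁) = φ(0.33) = 0.3778
exp(−qT) = exp(−0.025·2) = 0.9512
vega = S·exp(−qT)·φ(d₁)·√T = 330·0.9512·0.3778·1.4142 = 167.7098
(Vega is the same for a European call and put with the same parameters.)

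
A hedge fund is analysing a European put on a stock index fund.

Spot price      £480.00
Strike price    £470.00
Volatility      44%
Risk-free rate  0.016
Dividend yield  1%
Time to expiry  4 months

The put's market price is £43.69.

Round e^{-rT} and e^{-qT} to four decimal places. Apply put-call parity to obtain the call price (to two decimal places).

e^(−qT) = e^(−0.01·0.3333) = 0.9967;  e^(−rT) = e^(−0.016·0.3333) = 0.9947
Put-call parity: C − P = S·e^(−qT) − K·e^(−rT) = 480·0.9967 − 470·0.9947 = 478.4160 − 467.5090 = 10.9070
C = P + (C − P) = 43.69 + (10.9070) = 54.5970

£54.60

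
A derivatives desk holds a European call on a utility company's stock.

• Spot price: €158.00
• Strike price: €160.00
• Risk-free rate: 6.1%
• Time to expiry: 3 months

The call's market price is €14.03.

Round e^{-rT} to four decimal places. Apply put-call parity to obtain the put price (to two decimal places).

exp(−rT) = exp(−0.061·0.25) = 0.9849
Put-call parity: C − P = S − K·e^(−rT) = 158 − 160·0.9849 = 158 − 157.5840 = 0.4160
P = C − (C − P) = 14.03 − (0.4160) = 13.6140

€13.61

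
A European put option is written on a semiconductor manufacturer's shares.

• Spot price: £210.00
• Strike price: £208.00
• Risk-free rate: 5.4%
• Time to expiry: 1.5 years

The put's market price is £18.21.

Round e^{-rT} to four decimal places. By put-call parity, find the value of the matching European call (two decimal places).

£36.39

exp(−rT) = exp(−0.054·1.5) = 0.9222
Put-call parity: C − P = S − K·e^(−rT) = 210 − 208·0.9222 = 210 − 191.8176 = 18.1824
C = P + (C − P) = 18.21 + (18.1824) = 36.3924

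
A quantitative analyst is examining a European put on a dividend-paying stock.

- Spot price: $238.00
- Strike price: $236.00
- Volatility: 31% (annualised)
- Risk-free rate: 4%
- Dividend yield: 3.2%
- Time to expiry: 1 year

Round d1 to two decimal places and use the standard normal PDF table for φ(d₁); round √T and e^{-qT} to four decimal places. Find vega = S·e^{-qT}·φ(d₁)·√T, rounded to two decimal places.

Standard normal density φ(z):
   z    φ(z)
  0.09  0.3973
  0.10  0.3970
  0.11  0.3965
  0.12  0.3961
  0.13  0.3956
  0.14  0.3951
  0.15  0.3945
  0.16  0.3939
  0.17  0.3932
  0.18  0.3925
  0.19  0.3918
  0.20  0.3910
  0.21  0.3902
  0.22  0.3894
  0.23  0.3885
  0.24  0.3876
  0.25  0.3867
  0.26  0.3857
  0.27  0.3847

σ√T = 0.31·√1 = 0.3100
d₁ = [ln(238/236) + (0.04 − 0.032 + 0.31²/2)·1] / 0.3100 = [0.0084 + 0.0561] / 0.3100 = 0.2080 ⇒ 0.21
√T = √1 = 1.0000
φ(d₁) = φ(0.21) = 0.3902
e^(−qT) = e^(−0.032·1) = 0.9685
vega = S·e^(−qT)·φ(d₁)·√T = 238·0.9685·0.3902·1.0000 = 89.9423

89.94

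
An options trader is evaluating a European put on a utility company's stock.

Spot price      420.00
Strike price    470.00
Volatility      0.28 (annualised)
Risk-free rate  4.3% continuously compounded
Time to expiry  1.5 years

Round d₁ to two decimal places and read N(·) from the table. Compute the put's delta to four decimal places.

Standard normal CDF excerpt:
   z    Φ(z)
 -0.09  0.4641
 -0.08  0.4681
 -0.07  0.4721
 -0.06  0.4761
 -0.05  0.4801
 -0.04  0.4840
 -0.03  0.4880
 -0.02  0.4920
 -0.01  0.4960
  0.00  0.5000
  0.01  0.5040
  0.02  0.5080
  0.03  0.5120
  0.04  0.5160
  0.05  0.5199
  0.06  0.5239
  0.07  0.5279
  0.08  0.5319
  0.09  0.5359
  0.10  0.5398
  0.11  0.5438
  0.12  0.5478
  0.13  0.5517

-0.4880

σ√T = 0.28 × 1.2247 = 0.3429
ln(S/K) + (r + σ²/2)T = ln(420/470) + (0.043 + 0.28²/2)·1.5 = -0.1125 + 0.1233 = 0.0108
d₁ = 0.0108 / 0.3429 = 0.0316 which rounds to 0.03
N(d₁) = N(0.03) = 0.5120
Δ_put = N(d₁) − 1 = 0.5120 − 1 = -0.4880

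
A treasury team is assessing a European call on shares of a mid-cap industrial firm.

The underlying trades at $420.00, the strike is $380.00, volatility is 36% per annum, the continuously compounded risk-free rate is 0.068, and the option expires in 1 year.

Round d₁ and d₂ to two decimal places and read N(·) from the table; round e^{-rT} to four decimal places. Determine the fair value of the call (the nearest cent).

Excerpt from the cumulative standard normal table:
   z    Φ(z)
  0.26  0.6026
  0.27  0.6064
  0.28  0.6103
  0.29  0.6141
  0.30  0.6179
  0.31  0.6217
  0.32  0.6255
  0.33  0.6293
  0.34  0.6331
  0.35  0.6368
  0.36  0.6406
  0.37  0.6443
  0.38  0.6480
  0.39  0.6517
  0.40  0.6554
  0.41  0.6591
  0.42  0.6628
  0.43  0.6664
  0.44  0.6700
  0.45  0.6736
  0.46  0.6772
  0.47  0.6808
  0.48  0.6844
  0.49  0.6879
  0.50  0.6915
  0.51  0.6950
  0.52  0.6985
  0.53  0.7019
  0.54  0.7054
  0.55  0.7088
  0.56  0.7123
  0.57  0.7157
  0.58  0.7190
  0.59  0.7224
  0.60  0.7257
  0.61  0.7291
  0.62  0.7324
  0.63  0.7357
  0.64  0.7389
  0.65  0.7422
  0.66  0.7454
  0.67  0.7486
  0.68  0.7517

σ√T = 0.36·√1 = 0.3600
ln(S/K) + (r + σ²/2)T = ln(420/380) + (0.068 + 0.36²/2)·1 = 0.1001 + 0.1328 = 0.2329
d₁ = 0.2329 / 0.3600 = 0.6469 which rounds to 0.65
d₂ = d₁ − σ√T = 0.6469 − 0.3600 = 0.2869 which rounds to 0.29
e^(−rT) = e^(−0.068·1) = 0.9343
C = 420·N(0.65) − 380·0.9343·N(0.29) = 420·0.7422 − 380·0.9343·0.6141 = 311.7240 − 218.0264 = 93.6976

$93.70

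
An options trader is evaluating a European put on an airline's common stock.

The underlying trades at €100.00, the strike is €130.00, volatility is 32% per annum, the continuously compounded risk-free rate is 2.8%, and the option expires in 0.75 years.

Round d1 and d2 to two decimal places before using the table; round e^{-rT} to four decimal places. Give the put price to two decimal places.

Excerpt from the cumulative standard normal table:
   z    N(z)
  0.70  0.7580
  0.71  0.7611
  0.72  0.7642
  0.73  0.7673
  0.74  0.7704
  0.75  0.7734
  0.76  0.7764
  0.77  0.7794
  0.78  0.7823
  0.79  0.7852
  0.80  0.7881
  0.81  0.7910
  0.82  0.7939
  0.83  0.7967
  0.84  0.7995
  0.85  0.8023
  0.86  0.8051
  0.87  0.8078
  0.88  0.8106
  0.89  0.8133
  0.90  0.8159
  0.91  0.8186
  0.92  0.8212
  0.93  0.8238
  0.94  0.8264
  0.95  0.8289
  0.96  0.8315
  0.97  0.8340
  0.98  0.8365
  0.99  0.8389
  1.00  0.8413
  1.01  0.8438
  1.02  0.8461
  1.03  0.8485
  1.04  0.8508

σ√T = 0.32 × 0.8660 = 0.2771
ln(S/K) + (r + σ²/2)T = ln(100/130) + (0.028 + 0.32²/2)·0.75 = -0.2624 + 0.0594 = -0.2030
d₁ = -0.2030 / 0.2771 = -0.7324 ≈ -0.73
d₂ = d₁ − σ√T = -0.7324 − 0.2771 = -1.0095 ≈ -1.01
exp(−rT) = exp(−0.028·0.75) = 0.9792
N(−d₂) = N(1.01) = 0.8438;  N(−d₁) = N(0.73) = 0.7673
P = 130·0.9792·0.8438 − 100·0.7673 = 107.4124 − 76.7300 = 30.6824

€30.68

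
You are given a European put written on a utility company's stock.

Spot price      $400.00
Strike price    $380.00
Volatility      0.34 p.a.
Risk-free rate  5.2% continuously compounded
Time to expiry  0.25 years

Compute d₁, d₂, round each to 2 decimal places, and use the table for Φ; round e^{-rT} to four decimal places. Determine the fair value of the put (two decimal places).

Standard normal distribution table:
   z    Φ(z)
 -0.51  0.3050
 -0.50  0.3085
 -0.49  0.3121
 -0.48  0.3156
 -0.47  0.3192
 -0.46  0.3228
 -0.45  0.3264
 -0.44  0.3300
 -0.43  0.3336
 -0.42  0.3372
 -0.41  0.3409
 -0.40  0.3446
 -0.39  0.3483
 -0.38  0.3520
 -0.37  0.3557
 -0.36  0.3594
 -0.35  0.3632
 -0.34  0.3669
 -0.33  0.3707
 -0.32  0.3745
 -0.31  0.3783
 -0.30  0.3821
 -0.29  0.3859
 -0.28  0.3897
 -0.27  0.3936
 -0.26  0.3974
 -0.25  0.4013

T = 0.25;  σ√T = 0.1700
d₁ = [ln(400/380) + (0.052 + 0.34²/2)·0.25] / 0.1700 = [0.0513 + 0.0275] / 0.1700 = 0.4632 → 0.46
d₂ = d₁ − σ√T = 0.4632 − 0.1700 = 0.2932 → 0.29
e^(−rT) = e^(−0.052·0.25) = 0.9871
P = 380·0.9871·N(-0.29) − 400·N(-0.46) = 380·0.9871·0.3859 − 400·0.3228 = 144.7503 − 129.1200 = 15.6303

$15.63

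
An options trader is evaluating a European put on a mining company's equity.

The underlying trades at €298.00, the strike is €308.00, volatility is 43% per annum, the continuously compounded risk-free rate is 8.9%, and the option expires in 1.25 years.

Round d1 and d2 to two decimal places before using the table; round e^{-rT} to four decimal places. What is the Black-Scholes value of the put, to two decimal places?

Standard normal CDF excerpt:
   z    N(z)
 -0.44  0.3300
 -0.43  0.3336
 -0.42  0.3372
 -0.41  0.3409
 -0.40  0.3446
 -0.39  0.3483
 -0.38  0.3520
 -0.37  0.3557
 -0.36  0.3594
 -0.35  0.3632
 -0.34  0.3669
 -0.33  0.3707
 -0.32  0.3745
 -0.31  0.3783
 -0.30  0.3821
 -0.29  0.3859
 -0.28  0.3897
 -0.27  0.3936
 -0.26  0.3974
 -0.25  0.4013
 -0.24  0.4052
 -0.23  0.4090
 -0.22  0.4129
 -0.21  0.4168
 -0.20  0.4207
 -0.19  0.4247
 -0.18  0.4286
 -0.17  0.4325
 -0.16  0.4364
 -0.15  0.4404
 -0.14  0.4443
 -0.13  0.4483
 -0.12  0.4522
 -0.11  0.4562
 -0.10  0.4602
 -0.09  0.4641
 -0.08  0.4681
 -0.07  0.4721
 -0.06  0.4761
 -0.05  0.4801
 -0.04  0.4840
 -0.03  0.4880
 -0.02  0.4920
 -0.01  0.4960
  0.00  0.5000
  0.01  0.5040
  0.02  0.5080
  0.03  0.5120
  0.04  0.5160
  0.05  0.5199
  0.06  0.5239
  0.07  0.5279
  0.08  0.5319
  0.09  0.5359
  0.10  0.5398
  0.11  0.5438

€43.88

σ√T = 0.43 × 1.1180 = 0.4808
d₁ = [ln(298/308) + (0.089 + 0.43²/2)·1.25] / 0.4808 = [-0.0330 + 0.2268] / 0.4808 = 0.4031 ≈ 0.40
d₂ = d₁ − σ√T = 0.4031 − 0.4808 = -0.0776 ≈ -0.08
exp(−rT) = exp(−0.089·1.25) = 0.8947
N(−d₂) = N(0.08) = 0.5319;  N(−d₁) = N(-0.40) = 0.3446
P = 308·0.8947·0.5319 − 298·0.3446 = 146.5744 − 102.6908 = 43.8836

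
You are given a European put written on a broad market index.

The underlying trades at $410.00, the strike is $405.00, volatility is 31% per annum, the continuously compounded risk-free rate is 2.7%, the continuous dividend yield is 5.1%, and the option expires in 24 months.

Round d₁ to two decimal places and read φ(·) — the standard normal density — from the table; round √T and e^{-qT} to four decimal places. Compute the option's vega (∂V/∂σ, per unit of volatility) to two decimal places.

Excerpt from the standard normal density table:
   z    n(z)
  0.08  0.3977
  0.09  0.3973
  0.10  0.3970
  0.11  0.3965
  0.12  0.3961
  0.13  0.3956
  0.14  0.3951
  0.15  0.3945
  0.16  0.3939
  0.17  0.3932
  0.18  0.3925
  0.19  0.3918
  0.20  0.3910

206.87

T = 2;  σ√T = 0.4384
d₁ = [ln(410/405) + (0.027 − 0.051 + 0.31²/2)·2] / 0.4384 = [0.0123 + 0.0481] / 0.4384 = 0.1377 ⇒ 0.14
√T = √2 = 1.4142
φ(d₁) = φ(0.14) = 0.3951
exp(−qT) = exp(−0.051·2) = 0.9030
vega = S·exp(−qT)·φ(d₁)·√T = 410·0.9030·0.3951·1.4142 = 206.8662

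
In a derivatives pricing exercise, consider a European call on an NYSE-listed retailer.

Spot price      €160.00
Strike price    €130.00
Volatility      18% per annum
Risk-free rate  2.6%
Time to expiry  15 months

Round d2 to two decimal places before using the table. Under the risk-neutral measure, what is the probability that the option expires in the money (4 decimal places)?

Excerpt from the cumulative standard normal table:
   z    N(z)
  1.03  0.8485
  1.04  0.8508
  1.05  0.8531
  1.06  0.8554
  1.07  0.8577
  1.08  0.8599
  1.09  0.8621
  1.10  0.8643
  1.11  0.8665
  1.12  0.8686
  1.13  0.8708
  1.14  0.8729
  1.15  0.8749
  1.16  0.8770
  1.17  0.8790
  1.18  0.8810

T = 1.25;  σ√T = 0.2012
d₁ = [ln(160/130) + (0.026 + 0.18²/2)·1.25] / 0.2012 = [0.2076 + 0.0528] / 0.2012 = 1.2939 → 1.29
d₂ = d₁ − σ√T = 1.2939 − 0.2012 = 1.0926 → 1.09
Pr(exercise) under Q = N(d₂) = 0.8621

0.8621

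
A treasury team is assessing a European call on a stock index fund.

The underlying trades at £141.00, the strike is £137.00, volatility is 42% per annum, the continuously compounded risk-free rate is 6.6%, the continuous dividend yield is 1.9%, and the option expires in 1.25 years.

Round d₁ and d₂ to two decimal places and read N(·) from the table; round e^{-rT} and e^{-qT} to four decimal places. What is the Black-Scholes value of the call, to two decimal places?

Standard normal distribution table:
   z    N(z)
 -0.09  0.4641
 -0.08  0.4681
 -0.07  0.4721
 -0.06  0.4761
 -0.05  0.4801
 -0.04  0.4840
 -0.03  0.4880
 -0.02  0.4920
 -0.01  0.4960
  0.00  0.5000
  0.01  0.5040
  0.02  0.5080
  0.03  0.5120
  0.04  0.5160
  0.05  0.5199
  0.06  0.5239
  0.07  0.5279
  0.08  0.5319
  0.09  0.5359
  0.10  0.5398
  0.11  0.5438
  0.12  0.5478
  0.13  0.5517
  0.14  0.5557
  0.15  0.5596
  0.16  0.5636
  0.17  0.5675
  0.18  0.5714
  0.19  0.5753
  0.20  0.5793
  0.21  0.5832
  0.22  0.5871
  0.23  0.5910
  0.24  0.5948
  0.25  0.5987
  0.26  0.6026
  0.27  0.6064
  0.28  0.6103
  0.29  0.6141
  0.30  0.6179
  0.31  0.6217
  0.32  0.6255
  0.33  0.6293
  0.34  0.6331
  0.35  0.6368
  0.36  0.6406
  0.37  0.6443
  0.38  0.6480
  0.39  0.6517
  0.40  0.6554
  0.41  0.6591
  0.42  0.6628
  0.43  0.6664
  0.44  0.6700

T = 1.25;  σ√T = 0.4696
d₁ = [ln(141/137) + (0.066 − 0.019 + ½·0.42²)·1.25] / (σ√T) = (0.0288 + 0.1690) / 0.4696 = 0.4212 ≈ 0.42
d₂ = 0.4212 − 0.4696 = -0.0484 ≈ -0.05
e^(−qT) = e^(−0.019·1.25) = 0.9765;  e^(−rT) = e^(−0.066·1.25) = 0.9208
N(d₁) = N(0.42) = 0.6628;  N(d₂) = N(-0.05) = 0.4801
C = 141·0.9765·0.6628 − 137·0.9208·0.4801 = 91.2586 − 60.5644 = 30.6942

£30.69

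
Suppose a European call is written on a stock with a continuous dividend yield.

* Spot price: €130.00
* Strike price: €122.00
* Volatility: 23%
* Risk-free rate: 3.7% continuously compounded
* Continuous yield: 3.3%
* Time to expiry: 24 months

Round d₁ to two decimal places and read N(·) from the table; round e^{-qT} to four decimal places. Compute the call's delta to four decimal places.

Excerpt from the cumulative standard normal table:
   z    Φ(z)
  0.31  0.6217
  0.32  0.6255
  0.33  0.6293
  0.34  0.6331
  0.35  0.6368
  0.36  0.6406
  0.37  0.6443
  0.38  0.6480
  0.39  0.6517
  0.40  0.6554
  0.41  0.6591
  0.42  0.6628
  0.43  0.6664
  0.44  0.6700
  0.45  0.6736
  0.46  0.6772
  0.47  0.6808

0.6066

σ√T = 0.23·√2 = 0.3253
ln(S/K) + (r − q + σ²/2)T = ln(130/122) + (0.037 − 0.033 + 0.23²/2)·2 = 0.0635 + 0.0609 = 0.1244
d₁ = 0.1244 / 0.3253 = 0.3825 ≈ 0.38
N(d₁) = N(0.38) = 0.6480
Δ_call = exp(−qT)·N(d₁) = 0.9361·0.6480 = 0.6066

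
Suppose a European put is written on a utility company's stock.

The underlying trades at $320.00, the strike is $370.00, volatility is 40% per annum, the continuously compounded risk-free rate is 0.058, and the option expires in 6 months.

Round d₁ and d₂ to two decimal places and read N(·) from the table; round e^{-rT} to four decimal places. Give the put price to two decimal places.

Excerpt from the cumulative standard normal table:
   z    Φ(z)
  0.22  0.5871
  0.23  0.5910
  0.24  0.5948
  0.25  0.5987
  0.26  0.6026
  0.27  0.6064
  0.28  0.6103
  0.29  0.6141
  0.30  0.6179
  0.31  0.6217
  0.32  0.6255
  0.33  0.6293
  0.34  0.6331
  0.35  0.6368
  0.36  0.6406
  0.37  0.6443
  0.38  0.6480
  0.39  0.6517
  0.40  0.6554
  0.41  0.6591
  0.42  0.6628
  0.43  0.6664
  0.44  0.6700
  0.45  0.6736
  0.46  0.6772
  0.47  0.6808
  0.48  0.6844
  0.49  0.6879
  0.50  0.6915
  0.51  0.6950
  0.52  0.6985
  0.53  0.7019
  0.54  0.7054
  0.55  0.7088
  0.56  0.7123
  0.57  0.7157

σ√T = 0.4·√0.5 = 0.2828
ln(S/K) + (r + σ²/2)T = ln(320/370) + (0.058 + 0.4²/2)·0.5 = -0.1452 + 0.0690 = -0.0762
d₁ = -0.0762 / 0.2828 = -0.2693 ⇒ -0.27
d₂ = d₁ − σ√T = -0.2693 − 0.2828 = -0.5522 ⇒ -0.55
e^(−rT) = e^(−0.058·0.5) = 0.9714
N(−d₂) = N(0.55) = 0.7088;  N(−d₁) = N(0.27) = 0.6064
P = 370·0.9714·0.7088 − 320·0.6064 = 254.7555 − 194.0480 = 60.7075

$60.71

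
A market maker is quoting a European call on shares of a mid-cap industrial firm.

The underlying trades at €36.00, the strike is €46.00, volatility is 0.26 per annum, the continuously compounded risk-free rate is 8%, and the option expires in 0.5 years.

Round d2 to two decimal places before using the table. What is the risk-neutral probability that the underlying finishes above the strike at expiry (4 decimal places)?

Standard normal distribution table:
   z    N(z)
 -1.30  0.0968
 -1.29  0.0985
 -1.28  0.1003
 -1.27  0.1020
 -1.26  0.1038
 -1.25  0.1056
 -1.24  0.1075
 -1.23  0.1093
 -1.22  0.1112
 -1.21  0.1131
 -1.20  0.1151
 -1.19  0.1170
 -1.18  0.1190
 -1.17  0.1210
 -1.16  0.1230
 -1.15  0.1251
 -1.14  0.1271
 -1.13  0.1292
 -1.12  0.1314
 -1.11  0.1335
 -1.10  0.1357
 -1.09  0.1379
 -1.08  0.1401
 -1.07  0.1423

0.1131

T = 0.5;  σ√T = 0.1838
ln(S/K) + (r + σ²/2)T = ln(36/46) + (0.08 + 0.26²/2)·0.5 = -0.2451 + 0.0569 = -0.1882
d₁ = -0.1882 / 0.1838 = -1.0238 ≈ -1.02
d₂ = d₁ − σ√T = -1.0238 − 0.1838 = -1.2076 ≈ -1.21
Risk-neutral Pr[S_T > K] = N(d₂) = N(-1.21) = 0.1131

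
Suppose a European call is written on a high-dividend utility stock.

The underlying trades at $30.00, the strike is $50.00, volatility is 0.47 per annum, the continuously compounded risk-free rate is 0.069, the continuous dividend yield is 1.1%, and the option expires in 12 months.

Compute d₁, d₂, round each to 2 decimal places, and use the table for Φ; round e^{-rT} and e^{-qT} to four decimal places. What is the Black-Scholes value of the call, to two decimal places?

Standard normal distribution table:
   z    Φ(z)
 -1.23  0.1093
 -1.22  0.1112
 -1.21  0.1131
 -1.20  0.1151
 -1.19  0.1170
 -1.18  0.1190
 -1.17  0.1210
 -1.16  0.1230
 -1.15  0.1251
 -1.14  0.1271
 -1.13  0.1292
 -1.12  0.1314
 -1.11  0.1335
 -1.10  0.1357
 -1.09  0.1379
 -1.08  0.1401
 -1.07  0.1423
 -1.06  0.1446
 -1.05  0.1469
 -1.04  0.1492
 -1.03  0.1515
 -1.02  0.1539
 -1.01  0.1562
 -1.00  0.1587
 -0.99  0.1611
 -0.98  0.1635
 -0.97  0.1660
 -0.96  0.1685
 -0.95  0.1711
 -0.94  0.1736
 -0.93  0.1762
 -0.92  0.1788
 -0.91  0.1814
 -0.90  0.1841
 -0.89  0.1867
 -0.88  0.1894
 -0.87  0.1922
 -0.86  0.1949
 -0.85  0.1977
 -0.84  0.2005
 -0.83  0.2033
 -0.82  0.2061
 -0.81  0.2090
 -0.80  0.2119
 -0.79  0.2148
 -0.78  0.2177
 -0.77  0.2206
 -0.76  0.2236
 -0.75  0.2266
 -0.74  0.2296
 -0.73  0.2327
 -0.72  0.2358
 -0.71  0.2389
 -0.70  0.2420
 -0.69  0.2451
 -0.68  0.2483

σ√T = 0.47·√1 = 0.4700
d₁ = [ln(30/50) + (0.069 − 0.011 + ½·0.47²)·1] / (σ√T) = (-0.5108 + 0.1684) / 0.4700 = -0.7285 which rounds to -0.73
d₂ = -0.7285 − 0.4700 = -1.1985 which rounds to -1.20
exp(−qT) = exp(−0.011·1) = 0.9891;  exp(−rT) = exp(−0.069·1) = 0.9333
N(d₁) = N(-0.73) = 0.2327;  N(d₂) = N(-1.20) = 0.1151
C = 30·0.9891·0.2327 − 50·0.9333·0.1151 = 6.9049 − 5.3711 = 1.5338

$1.53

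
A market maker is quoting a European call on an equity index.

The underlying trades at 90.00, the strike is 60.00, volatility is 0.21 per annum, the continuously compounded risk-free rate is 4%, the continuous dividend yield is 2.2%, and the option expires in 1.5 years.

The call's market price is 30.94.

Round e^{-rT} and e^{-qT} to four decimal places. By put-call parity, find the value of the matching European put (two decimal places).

exp(−qT) = exp(−0.022·1.5) = 0.9675;  exp(−rT) = exp(−0.04·1.5) = 0.9418
Put-call parity: C − P = S·e^(−qT) − K·e^(−rT) = 90·0.9675 − 60·0.9418 = 87.0750 − 56.5080 = 30.5670
P = C − (C − P) = 30.94 − (30.5670) = 0.3730

0.37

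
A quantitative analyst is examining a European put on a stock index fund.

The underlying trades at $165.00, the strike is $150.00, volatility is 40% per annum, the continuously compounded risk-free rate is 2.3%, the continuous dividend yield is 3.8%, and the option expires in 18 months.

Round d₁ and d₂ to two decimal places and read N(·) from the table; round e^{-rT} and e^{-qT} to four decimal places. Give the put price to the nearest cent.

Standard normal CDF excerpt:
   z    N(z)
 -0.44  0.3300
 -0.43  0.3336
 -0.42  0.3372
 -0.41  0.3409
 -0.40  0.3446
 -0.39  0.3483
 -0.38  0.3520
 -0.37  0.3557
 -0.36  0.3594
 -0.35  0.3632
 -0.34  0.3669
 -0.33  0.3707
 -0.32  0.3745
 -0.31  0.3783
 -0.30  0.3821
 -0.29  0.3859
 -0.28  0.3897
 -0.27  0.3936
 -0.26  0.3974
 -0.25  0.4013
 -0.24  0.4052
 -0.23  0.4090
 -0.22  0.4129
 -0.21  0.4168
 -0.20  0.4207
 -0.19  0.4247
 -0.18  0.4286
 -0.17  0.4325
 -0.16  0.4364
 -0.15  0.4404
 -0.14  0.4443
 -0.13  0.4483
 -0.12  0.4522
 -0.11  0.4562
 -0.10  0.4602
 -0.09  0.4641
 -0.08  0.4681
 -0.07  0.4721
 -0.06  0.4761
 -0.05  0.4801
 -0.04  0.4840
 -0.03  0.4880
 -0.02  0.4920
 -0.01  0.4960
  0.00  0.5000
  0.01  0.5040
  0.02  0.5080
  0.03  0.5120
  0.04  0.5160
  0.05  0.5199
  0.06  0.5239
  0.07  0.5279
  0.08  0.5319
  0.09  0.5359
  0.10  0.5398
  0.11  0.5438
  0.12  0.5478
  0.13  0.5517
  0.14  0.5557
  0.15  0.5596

$23.94

σ√T = 0.4 × 1.2247 = 0.4899
d₁ = [ln(165/150) + (0.023 − 0.038 + 0.4²/2)·1.5] / 0.4899 = [0.0953 + 0.0975] / 0.4899 = 0.3936 which rounds to 0.39
d₂ = d₁ − σ√T = 0.3936 − 0.4899 = -0.0963 which rounds to -0.10
e^(−qT) = e^(−0.038·1.5) = 0.9446;  e^(−rT) = e^(−0.023·1.5) = 0.9661
N(−d₂) = N(0.10) = 0.5398;  N(−d₁) = N(-0.39) = 0.3483
P = 150·0.9661·0.5398 − 165·0.9446·0.3483 = 78.2251 − 54.2857 = 23.9394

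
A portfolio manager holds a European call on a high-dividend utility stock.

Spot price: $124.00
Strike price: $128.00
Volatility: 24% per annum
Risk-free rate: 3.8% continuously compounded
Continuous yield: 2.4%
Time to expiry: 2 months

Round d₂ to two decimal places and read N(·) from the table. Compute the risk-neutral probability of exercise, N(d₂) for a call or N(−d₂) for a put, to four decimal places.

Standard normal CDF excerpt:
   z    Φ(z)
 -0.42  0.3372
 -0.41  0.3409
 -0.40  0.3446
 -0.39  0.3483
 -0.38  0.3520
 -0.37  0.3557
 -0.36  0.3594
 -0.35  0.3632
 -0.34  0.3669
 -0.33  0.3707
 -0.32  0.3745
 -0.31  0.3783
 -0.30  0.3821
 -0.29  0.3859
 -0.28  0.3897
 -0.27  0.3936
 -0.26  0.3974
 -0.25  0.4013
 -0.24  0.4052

0.3632

T = 0.1667;  σ√T = 0.0980
d₁ = [ln(124/128) + (0.038 − 0.024 + ½·0.24²)·0.1667] / (σ√T) = (-0.0317 + 0.0071) / 0.0980 = -0.2512 which rounds to -0.25
d₂ = -0.2512 − 0.0980 = -0.3492 which rounds to -0.35
Pr(exercise) under Q = N(d₂) = 0.3632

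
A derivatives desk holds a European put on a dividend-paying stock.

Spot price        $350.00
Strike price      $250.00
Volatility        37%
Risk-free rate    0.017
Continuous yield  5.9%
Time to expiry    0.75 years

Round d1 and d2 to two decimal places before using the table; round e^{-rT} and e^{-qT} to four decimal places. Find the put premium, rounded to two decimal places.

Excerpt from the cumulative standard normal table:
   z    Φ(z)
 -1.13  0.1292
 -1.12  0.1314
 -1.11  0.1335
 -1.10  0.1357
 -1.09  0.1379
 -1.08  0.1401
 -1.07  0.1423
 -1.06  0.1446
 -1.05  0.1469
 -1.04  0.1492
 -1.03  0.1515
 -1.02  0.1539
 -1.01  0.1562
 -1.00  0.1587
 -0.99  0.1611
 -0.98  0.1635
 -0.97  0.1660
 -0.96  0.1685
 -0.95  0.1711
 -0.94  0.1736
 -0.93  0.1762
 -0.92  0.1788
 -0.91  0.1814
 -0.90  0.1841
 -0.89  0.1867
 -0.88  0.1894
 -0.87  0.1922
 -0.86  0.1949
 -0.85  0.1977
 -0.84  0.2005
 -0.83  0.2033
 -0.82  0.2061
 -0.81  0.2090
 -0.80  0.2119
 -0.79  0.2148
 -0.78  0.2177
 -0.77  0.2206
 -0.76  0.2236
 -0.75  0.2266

σ√T = 0.37·√0.75 = 0.3204
ln(S/K) + (r − q + σ²/2)T = ln(350/250) + (0.017 − 0.059 + 0.37²/2)·0.75 = 0.3365 + 0.0198 = 0.3563
d₁ = 0.3563 / 0.3204 = 1.1120 ⇒ 1.11
d₂ = d₁ − σ√T = 1.1120 − 0.3204 = 0.7915 ⇒ 0.79
exp(−qT) = exp(−0.059·0.75) = 0.9567;  exp(−rT) = exp(−0.017·0.75) = 0.9873
N(−d₂) = N(-0.79) = 0.2148;  N(−d₁) = N(-1.11) = 0.1335
P = 250·0.9873·0.2148 − 350·0.9567·0.1335 = 53.0180 − 44.7018 = 8.3162

$8.32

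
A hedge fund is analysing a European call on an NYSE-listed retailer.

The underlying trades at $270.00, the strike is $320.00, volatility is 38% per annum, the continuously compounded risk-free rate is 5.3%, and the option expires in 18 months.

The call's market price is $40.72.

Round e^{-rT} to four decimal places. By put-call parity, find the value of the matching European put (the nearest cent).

$66.27

e^(−rT) = e^(−0.053·1.5) = 0.9236
Put-call parity: C − P = S − K·e^(−rT) = 270 − 320·0.9236 = 270 − 295.5520 = -25.5520
P = C − (C − P) = 40.72 − (-25.5520) = 66.2720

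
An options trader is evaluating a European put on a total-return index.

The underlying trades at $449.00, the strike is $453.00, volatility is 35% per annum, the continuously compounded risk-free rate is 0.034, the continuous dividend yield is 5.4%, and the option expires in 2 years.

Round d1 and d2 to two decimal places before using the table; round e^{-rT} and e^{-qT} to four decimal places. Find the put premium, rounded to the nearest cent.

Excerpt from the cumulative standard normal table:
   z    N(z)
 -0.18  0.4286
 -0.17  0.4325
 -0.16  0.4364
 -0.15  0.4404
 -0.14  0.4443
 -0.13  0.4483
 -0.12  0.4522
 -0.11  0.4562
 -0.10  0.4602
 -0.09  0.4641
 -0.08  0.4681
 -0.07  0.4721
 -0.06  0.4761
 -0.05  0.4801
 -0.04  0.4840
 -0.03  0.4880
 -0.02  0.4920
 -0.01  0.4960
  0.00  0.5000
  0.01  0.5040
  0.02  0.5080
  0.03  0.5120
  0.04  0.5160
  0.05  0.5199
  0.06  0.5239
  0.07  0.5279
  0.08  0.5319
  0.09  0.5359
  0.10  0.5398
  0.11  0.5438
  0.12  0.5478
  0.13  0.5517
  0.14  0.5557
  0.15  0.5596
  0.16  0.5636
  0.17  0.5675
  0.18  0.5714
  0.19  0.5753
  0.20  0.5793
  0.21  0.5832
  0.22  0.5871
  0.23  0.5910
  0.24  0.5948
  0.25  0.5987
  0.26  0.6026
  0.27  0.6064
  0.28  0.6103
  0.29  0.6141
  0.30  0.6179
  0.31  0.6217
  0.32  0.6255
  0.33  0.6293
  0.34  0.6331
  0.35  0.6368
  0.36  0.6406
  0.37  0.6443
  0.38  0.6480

σ√T = 0.35 × 1.4142 = 0.4950
ln(S/K) + (r − q + σ²/2)T = ln(449/453) + (0.034 − 0.054 + 0.35²/2)·2 = -0.0089 + 0.0825 = 0.0736
d₁ = 0.0736 / 0.4950 = 0.1488 ⇒ 0.15
d₂ = d₁ − σ√T = 0.1488 − 0.4950 = -0.3462 ⇒ -0.35
e^(−qT) = e^(−0.054·2) = 0.8976;  e^(−rT) = e^(−0.034·2) = 0.9343
N(−d₂) = N(0.35) = 0.6368;  N(−d₁) = N(-0.15) = 0.4404
P = 453·0.9343·0.6368 − 449·0.8976·0.4404 = 269.5179 − 177.4911 = 92.0268

$92.03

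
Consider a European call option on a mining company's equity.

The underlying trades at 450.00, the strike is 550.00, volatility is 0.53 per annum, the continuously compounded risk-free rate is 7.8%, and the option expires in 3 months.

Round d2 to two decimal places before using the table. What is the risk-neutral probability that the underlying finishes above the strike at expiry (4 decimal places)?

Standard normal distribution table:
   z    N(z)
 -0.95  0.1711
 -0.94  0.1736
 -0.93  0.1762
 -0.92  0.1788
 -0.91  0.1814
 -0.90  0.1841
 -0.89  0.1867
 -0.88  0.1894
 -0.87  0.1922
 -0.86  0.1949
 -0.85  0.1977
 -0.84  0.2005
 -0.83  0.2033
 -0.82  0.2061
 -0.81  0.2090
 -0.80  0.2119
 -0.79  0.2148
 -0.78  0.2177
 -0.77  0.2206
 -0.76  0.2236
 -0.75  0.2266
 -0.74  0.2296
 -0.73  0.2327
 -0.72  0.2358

σ√T = 0.53·√0.25 = 0.2650
ln(S/K) + (r + σ²/2)T = ln(450/550) + (0.078 + 0.53²/2)·0.25 = -0.2007 + 0.0546 = -0.1461
d₁ = -0.1461 / 0.2650 = -0.5512 ⇒ -0.55
d₂ = d₁ − σ√T = -0.5512 − 0.2650 = -0.8162 ⇒ -0.82
Risk-neutral Pr[S_T > K] = N(d₂) = N(-0.82) = 0.2061

0.2061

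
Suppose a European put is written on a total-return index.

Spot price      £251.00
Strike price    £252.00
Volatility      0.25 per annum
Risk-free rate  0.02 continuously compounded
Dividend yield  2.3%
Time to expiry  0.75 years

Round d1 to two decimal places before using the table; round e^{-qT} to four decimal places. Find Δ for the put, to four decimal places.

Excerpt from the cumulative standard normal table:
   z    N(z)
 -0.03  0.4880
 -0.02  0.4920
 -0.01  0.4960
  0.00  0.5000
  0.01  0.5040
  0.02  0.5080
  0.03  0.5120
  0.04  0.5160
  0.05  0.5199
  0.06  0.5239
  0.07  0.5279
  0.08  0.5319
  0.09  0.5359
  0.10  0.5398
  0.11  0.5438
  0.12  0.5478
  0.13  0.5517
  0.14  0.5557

-0.4601

σ√T = 0.25 × 0.8660 = 0.2165
d₁ = [ln(251/252) + (0.02 − 0.023 + 0.25²/2)·0.75] / 0.2165 = [-0.0040 + 0.0212] / 0.2165 = 0.0795 → 0.08
N(d₁) = N(0.08) = 0.5319
Δ_put = e^(−qT)·(N(d₁) − 1) = 0.9829·(0.5319 − 1) = -0.4601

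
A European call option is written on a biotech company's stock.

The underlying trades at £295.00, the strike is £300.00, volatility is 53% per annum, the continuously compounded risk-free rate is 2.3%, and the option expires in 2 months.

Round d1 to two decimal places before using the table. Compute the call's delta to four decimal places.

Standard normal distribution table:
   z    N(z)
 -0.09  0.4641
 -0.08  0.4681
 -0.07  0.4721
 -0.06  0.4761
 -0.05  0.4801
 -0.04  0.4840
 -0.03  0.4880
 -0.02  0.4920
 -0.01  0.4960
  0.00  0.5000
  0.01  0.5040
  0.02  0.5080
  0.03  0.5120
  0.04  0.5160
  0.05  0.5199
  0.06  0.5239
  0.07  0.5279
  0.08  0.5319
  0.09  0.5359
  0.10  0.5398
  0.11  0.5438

T = 0.1667;  σ√T = 0.2164
d₁ = [ln(295/300) + (0.023 + 0.53²/2)·0.1667] / 0.2164 = [-0.0168 + 0.0272] / 0.2164 = 0.0482 which rounds to 0.05
N(d₁) = N(0.05) = 0.5199
Δ_call = N(d₁) = 0.5199

0.5199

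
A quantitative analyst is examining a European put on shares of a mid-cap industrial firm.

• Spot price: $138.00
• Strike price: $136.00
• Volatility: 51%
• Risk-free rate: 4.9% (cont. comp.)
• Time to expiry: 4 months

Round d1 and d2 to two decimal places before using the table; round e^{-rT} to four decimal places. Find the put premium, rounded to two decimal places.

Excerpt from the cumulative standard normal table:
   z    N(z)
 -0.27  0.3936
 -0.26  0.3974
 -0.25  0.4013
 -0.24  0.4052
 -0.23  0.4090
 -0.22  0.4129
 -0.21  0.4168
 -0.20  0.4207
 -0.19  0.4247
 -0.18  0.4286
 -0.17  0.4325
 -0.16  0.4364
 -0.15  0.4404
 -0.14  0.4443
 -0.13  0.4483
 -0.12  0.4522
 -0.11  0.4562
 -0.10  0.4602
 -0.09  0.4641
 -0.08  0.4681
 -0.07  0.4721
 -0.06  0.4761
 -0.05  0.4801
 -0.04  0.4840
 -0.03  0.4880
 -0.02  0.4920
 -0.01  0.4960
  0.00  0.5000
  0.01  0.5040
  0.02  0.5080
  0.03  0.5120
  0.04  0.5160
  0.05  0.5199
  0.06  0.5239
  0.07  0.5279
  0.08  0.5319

σ√T = 0.51 × 0.5774 = 0.2944
d₁ = [ln(138/136) + (0.049 + 0.51²/2)·0.3333] / 0.2944 = [0.0146 + 0.0597] / 0.2944 = 0.2523 ⇒ 0.25
d₂ = d₁ − σ√T = 0.2523 − 0.2944 = -0.0422 ⇒ -0.04
e^(−rT) = e^(−0.049·0.3333) = 0.9838
N(−d₂) = N(0.04) = 0.5160;  N(−d₁) = N(-0.25) = 0.4013
P = 136·0.9838·0.5160 − 138·0.4013 = 69.0391 − 55.3794 = 13.6597

$13.66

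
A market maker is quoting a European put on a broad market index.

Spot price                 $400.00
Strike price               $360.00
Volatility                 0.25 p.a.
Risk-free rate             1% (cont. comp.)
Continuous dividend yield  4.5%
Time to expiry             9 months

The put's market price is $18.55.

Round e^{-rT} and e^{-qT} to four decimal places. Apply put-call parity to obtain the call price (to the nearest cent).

$47.97

e^(−qT) = e^(−0.045·0.75) = 0.9668;  e^(−rT) = e^(−0.01·0.75) = 0.9925
Put-call parity: C − P = S·e^(−qT) − K·e^(−rT) = 400·0.9668 − 360·0.9925 = 386.7200 − 357.3000 = 29.4200
C = P + (C − P) = 18.55 + (29.4200) = 47.9700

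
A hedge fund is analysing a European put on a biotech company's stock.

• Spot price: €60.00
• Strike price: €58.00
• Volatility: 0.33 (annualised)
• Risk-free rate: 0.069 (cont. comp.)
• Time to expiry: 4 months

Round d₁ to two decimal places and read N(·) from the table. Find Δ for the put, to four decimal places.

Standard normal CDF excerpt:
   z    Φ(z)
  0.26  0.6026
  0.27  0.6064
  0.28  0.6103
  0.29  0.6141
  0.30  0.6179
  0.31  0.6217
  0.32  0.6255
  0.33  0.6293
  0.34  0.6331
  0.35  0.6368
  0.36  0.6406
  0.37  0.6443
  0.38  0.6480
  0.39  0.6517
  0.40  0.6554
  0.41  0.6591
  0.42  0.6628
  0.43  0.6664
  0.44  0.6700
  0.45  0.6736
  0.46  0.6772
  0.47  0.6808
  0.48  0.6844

σ√T = 0.33·√0.3333 = 0.1905
d₁ = [ln(60/58) + (0.069 + 0.33²/2)·0.3333] / 0.1905 = [0.0339 + 0.0411] / 0.1905 = 0.3939 → 0.39
N(d₁) = N(0.39) = 0.6517
Δ_put = N(d₁) − 1 = 0.6517 − 1 = -0.3483

-0.3483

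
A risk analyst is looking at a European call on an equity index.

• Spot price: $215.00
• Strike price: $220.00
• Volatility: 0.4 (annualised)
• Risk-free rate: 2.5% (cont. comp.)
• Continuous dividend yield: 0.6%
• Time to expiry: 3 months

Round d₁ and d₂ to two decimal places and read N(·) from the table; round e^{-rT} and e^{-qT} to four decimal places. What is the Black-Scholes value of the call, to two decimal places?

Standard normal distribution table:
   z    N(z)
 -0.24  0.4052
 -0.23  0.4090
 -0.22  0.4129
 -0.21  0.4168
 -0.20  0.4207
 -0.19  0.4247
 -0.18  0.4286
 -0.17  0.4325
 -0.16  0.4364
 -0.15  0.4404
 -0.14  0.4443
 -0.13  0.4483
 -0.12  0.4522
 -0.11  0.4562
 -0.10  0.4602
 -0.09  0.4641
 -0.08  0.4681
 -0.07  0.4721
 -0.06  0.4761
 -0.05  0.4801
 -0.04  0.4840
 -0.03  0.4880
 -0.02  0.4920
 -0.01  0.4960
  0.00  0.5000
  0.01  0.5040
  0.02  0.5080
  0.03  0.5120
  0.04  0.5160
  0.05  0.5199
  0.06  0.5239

$15.34

T = 0.25;  σ√T = 0.2000
d₁ = [ln(215/220) + (0.025 − 0.006 + ½·0.4²)·0.25] / (σ√T) = (-0.0230 + 0.0248) / 0.2000 = 0.0088 ≈ 0.01
d₂ = 0.0088 − 0.2000 = -0.1912 ≈ -0.19
e^(−qT) = e^(−0.006·0.25) = 0.9985;  e^(−rT) = e^(−0.025·0.25) = 0.9938
N(d₁) = N(0.01) = 0.5040;  N(d₂) = N(-0.19) = 0.4247
C = 215·0.9985·0.5040 − 220·0.9938·0.4247 = 108.1975 − 92.8547 = 15.3428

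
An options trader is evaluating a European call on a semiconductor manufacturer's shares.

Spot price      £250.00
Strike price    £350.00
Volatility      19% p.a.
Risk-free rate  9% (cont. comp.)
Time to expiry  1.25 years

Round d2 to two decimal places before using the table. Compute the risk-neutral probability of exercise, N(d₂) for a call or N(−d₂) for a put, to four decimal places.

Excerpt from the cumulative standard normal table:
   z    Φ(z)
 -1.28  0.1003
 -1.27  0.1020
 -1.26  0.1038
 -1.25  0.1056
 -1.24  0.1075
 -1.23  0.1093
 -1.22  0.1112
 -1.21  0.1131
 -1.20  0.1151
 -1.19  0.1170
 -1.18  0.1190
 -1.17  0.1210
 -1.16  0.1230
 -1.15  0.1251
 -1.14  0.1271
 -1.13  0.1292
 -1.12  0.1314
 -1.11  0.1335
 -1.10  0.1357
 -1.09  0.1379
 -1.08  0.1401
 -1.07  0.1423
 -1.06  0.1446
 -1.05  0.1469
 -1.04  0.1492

0.1230

σ√T = 0.19 × 1.1180 = 0.2124
ln(S/K) + (r + σ²/2)T = ln(250/350) + (0.09 + 0.19²/2)·1.25 = -0.3365 + 0.1351 = -0.2014
d₁ = -0.2014 / 0.2124 = -0.9481 ⇒ -0.95
d₂ = d₁ − σ√T = -0.9481 − 0.2124 = -1.1606 ⇒ -1.16
Pr(exercise) under Q = N(d₂) = 0.1230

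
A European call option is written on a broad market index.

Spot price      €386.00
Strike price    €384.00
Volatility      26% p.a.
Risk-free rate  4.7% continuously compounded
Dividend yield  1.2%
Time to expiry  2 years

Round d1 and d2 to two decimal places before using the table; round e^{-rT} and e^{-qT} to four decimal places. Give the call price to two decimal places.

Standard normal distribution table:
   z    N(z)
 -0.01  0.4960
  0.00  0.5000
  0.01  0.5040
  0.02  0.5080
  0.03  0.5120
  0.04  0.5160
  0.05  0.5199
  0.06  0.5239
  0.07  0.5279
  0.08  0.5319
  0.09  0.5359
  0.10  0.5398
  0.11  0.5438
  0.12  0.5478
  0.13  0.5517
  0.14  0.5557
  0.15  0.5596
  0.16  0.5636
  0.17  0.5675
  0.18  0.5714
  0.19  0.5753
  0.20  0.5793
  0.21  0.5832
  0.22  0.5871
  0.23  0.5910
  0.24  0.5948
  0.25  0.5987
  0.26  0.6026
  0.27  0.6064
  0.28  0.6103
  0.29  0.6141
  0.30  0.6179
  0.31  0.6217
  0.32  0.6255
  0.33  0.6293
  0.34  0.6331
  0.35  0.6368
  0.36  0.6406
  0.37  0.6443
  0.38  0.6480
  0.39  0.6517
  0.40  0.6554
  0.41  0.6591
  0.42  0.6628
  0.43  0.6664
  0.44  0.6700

€68.02

σ√T = 0.26·√2 = 0.3677
ln(S/K) + (r − q + σ²/2)T = ln(386/384) + (0.047 − 0.012 + 0.26²/2)·2 = 0.0052 + 0.1376 = 0.1428
d₁ = 0.1428 / 0.3677 = 0.3884 which rounds to 0.39
d₂ = d₁ − σ√T = 0.3884 − 0.3677 = 0.0207 which rounds to 0.02
exp(−qT) = exp(−0.012·2) = 0.9763;  exp(−rT) = exp(−0.047·2) = 0.9103
N(d₁) = N(0.39) = 0.6517;  N(d₂) = N(0.02) = 0.5080
C = 386·0.9763·0.6517 − 384·0.9103·0.5080 = 245.5943 − 177.5740 = 68.0203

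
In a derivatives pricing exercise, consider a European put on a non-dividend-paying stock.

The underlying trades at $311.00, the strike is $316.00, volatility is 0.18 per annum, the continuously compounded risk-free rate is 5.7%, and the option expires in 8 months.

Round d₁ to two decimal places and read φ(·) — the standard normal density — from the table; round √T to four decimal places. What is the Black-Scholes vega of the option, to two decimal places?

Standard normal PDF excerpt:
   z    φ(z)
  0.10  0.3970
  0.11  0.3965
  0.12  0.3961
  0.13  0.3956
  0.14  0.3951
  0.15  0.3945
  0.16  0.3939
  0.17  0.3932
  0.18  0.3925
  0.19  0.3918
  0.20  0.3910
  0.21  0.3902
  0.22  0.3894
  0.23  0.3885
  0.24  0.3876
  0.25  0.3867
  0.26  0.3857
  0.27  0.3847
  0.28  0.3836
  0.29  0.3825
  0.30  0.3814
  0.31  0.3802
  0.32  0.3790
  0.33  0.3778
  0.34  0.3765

98.88

T = 0.6667;  σ√T = 0.1470
d₁ = [ln(311/316) + (0.057 + 0.18²/2)·0.6667] / 0.1470 = [-0.0159 + 0.0488] / 0.1470 = 0.2235 → 0.22
√T = √0.6667 = 0.8165
φ(d₁) = φ(0.22) = 0.3894
vega = S·φ(d₁)·√T = 311·0.3894·0.8165 = 98.8809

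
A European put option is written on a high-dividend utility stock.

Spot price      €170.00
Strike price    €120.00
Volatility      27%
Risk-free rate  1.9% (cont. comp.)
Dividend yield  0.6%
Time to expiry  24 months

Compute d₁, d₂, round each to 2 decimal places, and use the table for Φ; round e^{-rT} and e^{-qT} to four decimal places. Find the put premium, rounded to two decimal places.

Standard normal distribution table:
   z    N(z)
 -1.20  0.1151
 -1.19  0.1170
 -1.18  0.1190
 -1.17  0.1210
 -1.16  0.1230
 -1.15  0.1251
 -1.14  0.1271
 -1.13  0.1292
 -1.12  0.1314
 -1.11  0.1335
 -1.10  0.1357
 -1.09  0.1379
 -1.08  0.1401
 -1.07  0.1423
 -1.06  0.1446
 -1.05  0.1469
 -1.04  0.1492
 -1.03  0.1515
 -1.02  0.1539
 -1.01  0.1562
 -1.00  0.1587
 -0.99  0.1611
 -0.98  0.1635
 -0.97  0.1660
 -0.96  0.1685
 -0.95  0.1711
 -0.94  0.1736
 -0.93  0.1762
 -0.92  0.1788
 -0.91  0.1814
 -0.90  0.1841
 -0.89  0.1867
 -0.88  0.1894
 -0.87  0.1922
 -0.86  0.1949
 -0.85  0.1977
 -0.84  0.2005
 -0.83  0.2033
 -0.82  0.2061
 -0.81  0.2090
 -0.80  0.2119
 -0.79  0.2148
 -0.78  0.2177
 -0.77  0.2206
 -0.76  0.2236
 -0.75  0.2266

T = 2;  σ√T = 0.3818
d₁ = [ln(170/120) + (0.019 − 0.006 + ½·0.27²)·2] / (σ√T) = (0.3483 + 0.0989) / 0.3818 = 1.1712 ≈ 1.17
d₂ = 1.1712 − 0.3818 = 0.7894 ≈ 0.79
exp(−qT) = exp(−0.006·2) = 0.9881;  exp(−rT) = exp(−0.019·2) = 0.9627
N(−d₂) = N(-0.79) = 0.2148;  N(−d₁) = N(-1.17) = 0.1210
P = 120·0.9627·0.2148 − 170·0.9881·0.1210 = 24.8146 − 20.3252 = 4.4893

€4.49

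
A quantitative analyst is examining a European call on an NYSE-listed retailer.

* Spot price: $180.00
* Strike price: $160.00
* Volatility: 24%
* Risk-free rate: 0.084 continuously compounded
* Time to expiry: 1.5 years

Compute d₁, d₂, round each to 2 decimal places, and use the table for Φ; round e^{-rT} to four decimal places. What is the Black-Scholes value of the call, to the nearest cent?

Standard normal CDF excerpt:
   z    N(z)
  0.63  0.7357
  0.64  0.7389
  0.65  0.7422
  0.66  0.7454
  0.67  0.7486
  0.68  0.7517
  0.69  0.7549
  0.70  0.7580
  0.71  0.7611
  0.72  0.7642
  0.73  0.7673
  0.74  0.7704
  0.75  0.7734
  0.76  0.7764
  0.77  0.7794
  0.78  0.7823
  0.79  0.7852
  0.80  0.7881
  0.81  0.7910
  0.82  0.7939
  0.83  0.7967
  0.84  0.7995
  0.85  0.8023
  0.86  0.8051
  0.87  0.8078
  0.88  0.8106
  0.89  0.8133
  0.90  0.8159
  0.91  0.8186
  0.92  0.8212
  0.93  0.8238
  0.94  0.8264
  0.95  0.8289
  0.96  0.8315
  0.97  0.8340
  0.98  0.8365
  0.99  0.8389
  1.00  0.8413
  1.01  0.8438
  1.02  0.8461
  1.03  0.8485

$44.54

T = 1.5;  σ√T = 0.2939
d₁ = [ln(180/160) + (0.084 + 0.24²/2)·1.5] / 0.2939 = [0.1178 + 0.1692] / 0.2939 = 0.9763 ⇒ 0.98
d₂ = d₁ − σ√T = 0.9763 − 0.2939 = 0.6824 ⇒ 0.68
exp(−rT) = exp(−0.084·1.5) = 0.8816
C = 180·N(0.98) − 160·0.8816·N(0.68) = 180·0.8365 − 160·0.8816·0.7517 = 150.5700 − 106.0318 = 44.5382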